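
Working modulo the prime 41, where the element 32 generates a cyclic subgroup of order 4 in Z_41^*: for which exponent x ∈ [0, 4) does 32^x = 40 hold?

Successive powers of 32 modulo 41:
  32^0=1  32^1=32  32^2=40
So 32^2 ≡ 40 (mod 41), giving x = 2.

2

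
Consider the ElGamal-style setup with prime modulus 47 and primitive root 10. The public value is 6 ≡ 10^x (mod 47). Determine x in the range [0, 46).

Successive powers of 10 modulo 47:
  10^0=1  10^1=10  10^2=6
So 10^2 ≡ 6 (mod 47), giving x = 2.

2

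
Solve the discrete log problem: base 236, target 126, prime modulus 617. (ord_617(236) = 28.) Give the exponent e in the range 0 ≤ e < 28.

22

Successive powers of 236 modulo 617:
  236^0=1  236^1=236  236^2=166  236^3=305  236^4=408  236^5=36
  236^6=475  236^7=423  236^8=491  236^9=497  236^10=62  236^11=441
  236^12=420  236^13=400  236^14=616  236^15=381  236^16=451  236^17=312
  236^18=209  236^19=581  236^20=142  236^21=194  236^22=126
So 236^22 ≡ 126 (mod 617), giving e = 22.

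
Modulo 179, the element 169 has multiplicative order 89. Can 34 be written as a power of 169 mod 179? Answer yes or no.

34 ∈ ⟨169⟩ iff 34^89 ≡ 1 (mod 179), since |⟨169⟩| = 89.
34^89 mod 179 = 178.
Since 178 ≠ 1, 34 does not lie in the subgroup.

no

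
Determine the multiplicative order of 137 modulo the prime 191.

190

The order of 137 must divide p − 1 = 190 = 2 · 5 · 19.
Divisors: 1, 2, 5, 10, 19, 38, 95, 190.
Check each in increasing order: 137^1 ≡ 137;  137^2 ≡ 51;  137^5 ≡ 122;  137^10 ≡ 177;  137^19 ≡ 152;  137^38 ≡ 184;  137^95 ≡ 190;  137^190 ≡ 1.
Smallest exponent giving 1 is 190.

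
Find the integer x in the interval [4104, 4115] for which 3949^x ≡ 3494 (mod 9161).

4105

Compute 3949^4104 mod 9161 = 5993, then multiply by 3949 repeatedly:
  3949^4104=5993  3949^4105=3494
Found 3494 at exponent 4105.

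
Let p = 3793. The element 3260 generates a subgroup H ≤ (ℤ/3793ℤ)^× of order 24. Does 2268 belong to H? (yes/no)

⟨3260⟩ has order 24; its elements mod 3793 are {1, 294, 306, 386, 533, 610, 803, 827, 916, 1068, 1069, 1189, 2604, 2724, 2725, 2877, 2966, 2990, 3183, 3260, 3407, 3487, 3499, 3792}.
2268 is not in this set.

no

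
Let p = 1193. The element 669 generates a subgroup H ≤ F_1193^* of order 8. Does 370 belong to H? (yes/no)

no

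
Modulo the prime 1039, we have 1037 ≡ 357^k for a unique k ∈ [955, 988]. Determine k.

967

Compute 357^955 mod 1039 = 535, then multiply by 357 repeatedly:
  357^955=535  357^956=858  357^957=840  357^958=648  357^959=678
  357^960=998  357^961=948  357^962=761  357^963=498  357^964=117
  357^965=209  357^966=844  357^967=1037
Found 1037 at exponent 967.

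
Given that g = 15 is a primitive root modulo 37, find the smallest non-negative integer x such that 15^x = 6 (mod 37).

Successive powers of 15 modulo 37:
  15^0=1  15^1=15  15^2=3  15^3=8  15^4=9  15^5=24
  15^6=27  15^7=35  15^8=7  15^9=31  15^10=21  15^11=19
  15^12=26  15^13=20  15^14=4  15^15=23  15^16=12  15^17=32
  15^18=36  15^19=22  15^20=34  15^21=29  15^22=28  15^23=13
  15^24=10  15^25=2  15^26=30  15^27=6
So 15^27 ≡ 6 (mod 37), giving x = 27.

27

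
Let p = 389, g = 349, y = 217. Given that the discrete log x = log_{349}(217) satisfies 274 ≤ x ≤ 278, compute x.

277

Compute 349^274 mod 389 = 100, then multiply by 349 repeatedly:
  349^274=100  349^275=279  349^276=121  349^277=217
Found 217 at exponent 277.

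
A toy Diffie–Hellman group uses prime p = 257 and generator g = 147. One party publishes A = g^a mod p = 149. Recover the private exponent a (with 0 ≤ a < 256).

169

Baby-step giant-step with m = ceil(sqrt(256)) = 16.
Baby table (147^j mod 257 for j=0..15):
  0:1  1:147  2:21  3:3  4:184  5:63  6:9  7:38
  8:189  9:27  10:114  11:53  12:81  13:85  14:159  15:243
Giant step factor: 147^(-16) ≡ 128 (mod 257).
Scan 149·128^i mod 257 for i = 0, 1, …:
  i=0: 149   i=1: 54   i=2: 230   i=3: 142
  i=4: 186   i=5: 164   i=6: 175   i=7: 41
  i=8: 108   i=9: 203   i=10: 27
Match at i=10, j=9: a = 10·16 + 9 = 169.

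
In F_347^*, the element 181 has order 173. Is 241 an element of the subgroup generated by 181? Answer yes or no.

yes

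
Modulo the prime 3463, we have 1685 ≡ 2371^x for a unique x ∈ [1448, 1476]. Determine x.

Compute 2371^1448 mod 3463 = 373, then multiply by 2371 repeatedly:
  2371^1448=373  2371^1449=1318  2371^1450=1352  2371^1451=2317  2371^1452=1289
  2371^1453=1853  2371^1454=2379  2371^1455=2845  2371^1456=3034  2371^1457=963
  2371^1458=1156  2371^1459=1643  2371^1460=3141  2371^1461=1861  2371^1462=569
  2371^1463=1992  2371^1464=2963  2371^1465=2309  2371^1466=3099  2371^1467=2706
  2371^1468=2450  2371^1469=1499  2371^1470=1091  2371^1471=3363  2371^1472=1847
  2371^1473=2005  2371^1474=2619  2371^1475=490  2371^1476=1685
Found 1685 at exponent 1476.

1476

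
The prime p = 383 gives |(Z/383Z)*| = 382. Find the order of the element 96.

191

The order of 96 must divide p − 1 = 382 = 2 · 191.
Divisors: 1, 2, 191, 382.
Check each in increasing order: 96^1 ≡ 96;  96^2 ≡ 24;  96^191 ≡ 1.
Smallest exponent giving 1 is 191.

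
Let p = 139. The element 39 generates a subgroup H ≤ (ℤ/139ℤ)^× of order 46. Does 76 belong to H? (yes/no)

76 ∈ ⟨39⟩ iff 76^46 ≡ 1 (mod 139), since |⟨39⟩| = 46.
76^46 mod 139 = 1.
Since 1 = 1, 76 lies in the subgroup.

yes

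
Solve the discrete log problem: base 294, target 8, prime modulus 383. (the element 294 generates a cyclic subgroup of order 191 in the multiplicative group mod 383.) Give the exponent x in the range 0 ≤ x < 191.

58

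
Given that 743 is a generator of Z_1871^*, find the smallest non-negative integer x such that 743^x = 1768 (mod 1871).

Baby-step giant-step with m = ceil(sqrt(1870)) = 44.
Baby table (743^j mod 1871 for j=0..43):
  0:1  1:743  2:104  3:561  4:1461  5:343  6:393  7:123
  8:1581  9:1566  10:1647  11:87  12:1027  13:1564  14:161  15:1750
  16:1776  17:513  18:1346  19:964  20:1530  21:1093  22:85  23:1412
  24:1356  25:910  26:699  27:1090  28:1598  29:1100  30:1544  31:269
  32:1541  33:1782  34:1229  35:99  36:588  37:941  38:1280  39:572
  40:279  41:1487  42:951  43:1226
Giant step factor: 743^(-44) ≡ 484 (mod 1871).
Scan 1768·484^i mod 1871 for i = 0, 1, …:
  i=0: 1768   i=1: 665   i=2: 48   i=3: 780
  i=4: 1449   i=5: 1562   i=6: 124   i=7: 144
  i=8: 469   i=9: 605     …   i=35: 1130
  i=36: 588
Match at i=36, j=36: x = 36·44 + 36 = 1620.

1620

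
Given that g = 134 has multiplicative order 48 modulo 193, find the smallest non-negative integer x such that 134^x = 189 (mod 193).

Baby-step giant-step with m = ceil(sqrt(48)) = 7.
Baby table (134^j mod 193 for j=0..6):
  0:1  1:134  2:7  3:166  4:49  5:4  6:150
Giant step factor: 134^(-7) ≡ 131 (mod 193).
Scan 189·131^i mod 193 for i = 0, 1, …:
  i=0: 189   i=1: 55   i=2: 64   i=3: 85
  i=4: 134
Match at i=4, j=1: x = 4·7 + 1 = 29.

29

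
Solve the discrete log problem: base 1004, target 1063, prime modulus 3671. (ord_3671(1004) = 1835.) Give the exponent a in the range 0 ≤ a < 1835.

Baby-step giant-step with m = ceil(sqrt(1835)) = 43.
Baby table (1004^j mod 3671 for j=0..42):
  0:1  1:1004  2:2162  3:1087  4:1061  5:654  6:3178  7:613
  8:2395  9:75  10:1880  11:626  12:763  13:2484  14:1327  15:3406
  16:1923  17:3417  18:1954  19:1502  20:2898  21:2160  22:2750  23:408
  24:2151  25:1056  26:2976  27:3381  28:2520  29:761  30:476  31:674
  32:1232  33:3472  34:2109  35:2940  36:276  37:1779  38:2010  39:2661
  40:2827  41:625  42:3430
Giant step factor: 1004^(-43) ≡ 3614 (mod 3671).
Scan 1063·3614^i mod 3671 for i = 0, 1, …:
  i=0: 1063   i=1: 1816   i=2: 2947   i=3: 887
  i=4: 835   i=5: 128   i=6: 46   i=7: 1049
  i=8: 2614   i=9: 1513     …   i=24: 789
  i=25: 2750
Match at i=25, j=22: a = 25·43 + 22 = 1097.

1097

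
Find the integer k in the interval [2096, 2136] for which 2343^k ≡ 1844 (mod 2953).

Compute 2343^2096 mod 2953 = 1147, then multiply by 2343 repeatedly:
  2343^2096=1147  2343^2097=191  2343^2098=1610  2343^2099=1249  2343^2100=2937
  2343^2101=901  2343^2102=2601  2343^2103=2104  2343^2104=1115  2343^2105=1993
  2343^2106=906  2343^2107=2504  2343^2108=2214  2343^2109=1934  2343^2110=1460
  2343^2111=1206  2343^2112=2590  2343^2113=2908  2343^2114=873  2343^2115=1963
  2343^2116=1488  2343^2117=1844
Found 1844 at exponent 2117.

2117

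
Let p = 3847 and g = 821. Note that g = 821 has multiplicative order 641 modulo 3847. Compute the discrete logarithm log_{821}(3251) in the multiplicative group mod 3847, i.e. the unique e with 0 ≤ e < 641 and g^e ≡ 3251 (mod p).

Baby-step giant-step with m = ceil(sqrt(641)) = 26.
Baby table (821^j mod 3847 for j=0..25):
  0:1  1:821  2:816  3:558  4:325  5:1382  6:3604  7:541
  8:1756  9:2898  10:1812  11:2710  12:1344  13:3182  14:309  15:3634
  16:2089  17:3154  18:403  19:21  20:1853  21:1748  22:177  23:2978
  24:2093  25:2591
Giant step factor: 821^(-26) ≡ 919 (mod 3847).
Scan 3251·919^i mod 3847 for i = 0, 1, …:
  i=0: 3251   i=1: 2397   i=2: 2359   i=3: 2060
  i=4: 416   i=5: 1451   i=6: 2407   i=7: 8
  i=8: 3505   i=9: 1156     …   i=18: 1295
  i=19: 1382
Match at i=19, j=5: e = 19·26 + 5 = 499.

499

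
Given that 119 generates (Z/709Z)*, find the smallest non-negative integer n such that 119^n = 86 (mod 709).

403

Baby-step giant-step with m = ceil(sqrt(708)) = 27.
Baby table (119^j mod 709 for j=0..26):
  0:1  1:119  2:690  3:575  4:361  5:419  6:231  7:547
  8:574  9:242  10:438  11:365  12:186  13:155  14:11  15:600
  16:500  17:653  18:426  19:355  20:414  21:345  22:642  23:535
  24:564  25:470  26:628
Giant step factor: 119^(-27) ≡ 42 (mod 709).
Scan 86·42^i mod 709 for i = 0, 1, …:
  i=0: 86   i=1: 67   i=2: 687   i=3: 494
  i=4: 187   i=5: 55   i=6: 183   i=7: 596
  i=8: 217   i=9: 606     …   i=13: 180
  i=14: 470
Match at i=14, j=25: n = 14·27 + 25 = 403.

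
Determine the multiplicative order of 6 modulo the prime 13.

12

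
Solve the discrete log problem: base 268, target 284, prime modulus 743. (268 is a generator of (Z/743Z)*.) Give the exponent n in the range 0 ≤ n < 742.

Baby-step giant-step with m = ceil(sqrt(742)) = 28.
Baby table (268^j mod 743 for j=0..27):
  0:1  1:268  2:496  3:674  4:83  5:697  6:303  7:217
  8:202  9:640  10:630  11:179  12:420  13:367  14:280  15:740
  16:682  17:741  18:207  19:494  20:138  21:577  22:92  23:137
  24:309  25:339  26:206  27:226
Giant step factor: 268^(-28) ≡ 633 (mod 743).
Scan 284·633^i mod 743 for i = 0, 1, …:
  i=0: 284   i=1: 709   i=2: 25   i=3: 222
  i=4: 99   i=5: 255   i=6: 184   i=7: 564
  i=8: 372   i=9: 688     …   i=19: 194
  i=20: 207
Match at i=20, j=18: n = 20·28 + 18 = 578.

578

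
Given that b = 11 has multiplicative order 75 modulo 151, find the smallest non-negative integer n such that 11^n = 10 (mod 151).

53

Baby-step giant-step with m = ceil(sqrt(75)) = 9.
Baby table (11^j mod 151 for j=0..8):
  0:1  1:11  2:121  3:123  4:145  5:85  6:29  7:17
  8:36
Giant step factor: 11^(-9) ≡ 98 (mod 151).
Scan 10·98^i mod 151 for i = 0, 1, …:
  i=0: 10   i=1: 74   i=2: 4   i=3: 90
  i=4: 62   i=5: 36
Match at i=5, j=8: n = 5·9 + 8 = 53.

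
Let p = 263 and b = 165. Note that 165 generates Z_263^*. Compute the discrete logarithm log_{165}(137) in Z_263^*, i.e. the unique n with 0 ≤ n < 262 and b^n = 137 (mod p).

18

Baby-step giant-step with m = ceil(sqrt(262)) = 17.
Baby table (165^j mod 263 for j=0..16):
  0:1  1:165  2:136  3:85  4:86  5:251  6:124  7:209
  8:32  9:20  10:144  11:90  12:122  13:142  14:23  15:113
  16:235
Giant step factor: 165^(-17) ≡ 30 (mod 263).
Scan 137·30^i mod 263 for i = 0, 1, …:
  i=0: 137   i=1: 165
Match at i=1, j=1: n = 1·17 + 1 = 18.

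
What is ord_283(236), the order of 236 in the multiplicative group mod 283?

141

The order of 236 must divide p − 1 = 282 = 2 · 3 · 47.
Divisors: 1, 2, 3, 6, 47, 94, 141, 282.
Check each in increasing order: 236^1 ≡ 236;  236^2 ≡ 228;  236^3 ≡ 38;  236^6 ≡ 29;  236^47 ≡ 238;  236^94 ≡ 44;  236^141 ≡ 1.
Smallest exponent giving 1 is 141.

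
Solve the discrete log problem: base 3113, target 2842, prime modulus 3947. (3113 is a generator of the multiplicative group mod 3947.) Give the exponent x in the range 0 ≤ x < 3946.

1794

Baby-step giant-step with m = ceil(sqrt(3946)) = 63.
Baby table (3113^j mod 3947 for j=0..62):
  0:1  1:3113  2:884  3:833  4:3897  5:2230  6:3164  7:1767
  8:2500  9:2963  10:3627  11:2431  12:1304  13:1836  14:212  15:807
  16:1899  17:2928  18:1241  19:3067  20:3725  21:3586  22:1102  23:583
  24:3206  25:2262  26:158  27:2426  28:1527  29:1363  30:3941  31:1057
  32:2590  33:2896  34:300  35:2408  36:751  37:1239  38:788  39:1957
  40:1920  41:1202  42:70  43:825  44:2675  45:3052  46:447  47:2167
  48:448  49:1333  50:1332  51:2166  52:1282  53:449  54:499  55:2216
  56:2999  57:1232  58:2679  59:3663  60:36  61:1552  62:248
Giant step factor: 3113^(-63) ≡ 2145 (mod 3947).
Scan 2842·2145^i mod 3947 for i = 0, 1, …:
  i=0: 2842   i=1: 1922   i=2: 2022   i=3: 3384
  i=4: 147   i=5: 3502   i=6: 649   i=7: 2761
  i=8: 1845   i=9: 2631     …   i=27: 1634
  i=28: 3941
Match at i=28, j=30: x = 28·63 + 30 = 1794.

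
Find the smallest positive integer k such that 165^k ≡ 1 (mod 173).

The order of 165 must divide p − 1 = 172 = 2^2 · 43.
Divisors: 1, 2, 4, 43, 86, 172.
Check each in increasing order: 165^1 ≡ 165;  165^2 ≡ 64;  165^4 ≡ 117;  165^43 ≡ 80;  165^86 ≡ 172;  165^172 ≡ 1.
Smallest exponent giving 1 is 172.

172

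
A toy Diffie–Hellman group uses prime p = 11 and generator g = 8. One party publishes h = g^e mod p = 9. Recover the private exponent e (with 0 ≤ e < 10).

Successive powers of 8 modulo 11:
  8^0=1  8^1=8  8^2=9
So 8^2 ≡ 9 (mod 11), giving e = 2.

2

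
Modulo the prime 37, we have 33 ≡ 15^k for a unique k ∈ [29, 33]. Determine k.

32

Compute 15^29 mod 37 = 18, then multiply by 15 repeatedly:
  15^29=18  15^30=11  15^31=17  15^32=33
Found 33 at exponent 32.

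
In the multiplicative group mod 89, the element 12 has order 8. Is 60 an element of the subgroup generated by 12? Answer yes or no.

⟨12⟩ has order 8; its elements mod 89 are {1, 12, 34, 37, 52, 55, 77, 88}.
60 is not in this set.

no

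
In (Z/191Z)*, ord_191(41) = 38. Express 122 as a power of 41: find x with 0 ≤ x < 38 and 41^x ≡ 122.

9

Successive powers of 41 modulo 191:
  41^0=1  41^1=41  41^2=153  41^3=161  41^4=107  41^5=185
  41^6=136  41^7=37  41^8=180  41^9=122
So 41^9 ≡ 122 (mod 191), giving x = 9.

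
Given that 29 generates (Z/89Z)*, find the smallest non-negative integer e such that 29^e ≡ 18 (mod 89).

Baby-step giant-step with m = ceil(sqrt(88)) = 10.
Baby table (29^j mod 89 for j=0..9):
  0:1  1:29  2:40  3:3  4:87  5:31  6:9  7:83
  8:4  9:27
Giant step factor: 29^(-10) ≡ 84 (mod 89).
Scan 18·84^i mod 89 for i = 0, 1, …:
  i=0: 18   i=1: 88   i=2: 5   i=3: 64
  i=4: 36   i=5: 87
Match at i=5, j=4: e = 5·10 + 4 = 54.

54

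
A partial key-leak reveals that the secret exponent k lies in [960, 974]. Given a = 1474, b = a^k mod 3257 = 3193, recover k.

Compute 1474^960 mod 3257 = 1254, then multiply by 1474 repeatedly:
  1474^960=1254  1474^961=1677  1474^962=3092  1474^963=1065  1474^964=3193
Found 3193 at exponent 964.

964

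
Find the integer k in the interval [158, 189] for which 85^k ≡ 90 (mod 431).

Compute 85^158 mod 431 = 57, then multiply by 85 repeatedly:
  85^158=57  85^159=104  85^160=220  85^161=167  85^162=403
  85^163=206  85^164=270  85^165=107  85^166=44  85^167=292
  85^168=253  85^169=386  85^170=54  85^171=280  85^172=95
  85^173=317  85^174=223  85^175=422  85^176=97  85^177=56
  85^178=19  85^179=322  85^180=217  85^181=343  85^182=278
  85^183=356  85^184=90
Found 90 at exponent 184.

184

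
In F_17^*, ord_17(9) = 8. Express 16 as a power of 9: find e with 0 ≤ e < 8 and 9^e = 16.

4

Successive powers of 9 modulo 17:
  9^0=1  9^1=9  9^2=13  9^3=15  9^4=16
So 9^4 ≡ 16 (mod 17), giving e = 4.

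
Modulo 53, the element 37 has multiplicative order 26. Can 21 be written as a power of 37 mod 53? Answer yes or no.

21 ∈ ⟨37⟩ iff 21^26 ≡ 1 (mod 53), since |⟨37⟩| = 26.
21^26 mod 53 = 52.
Since 52 ≠ 1, 21 does not lie in the subgroup.

no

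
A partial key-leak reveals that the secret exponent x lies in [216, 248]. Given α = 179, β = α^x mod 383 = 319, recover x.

Compute 179^216 mod 383 = 101, then multiply by 179 repeatedly:
  179^216=101  179^217=78  179^218=174  179^219=123  179^220=186
  179^221=356  179^222=146  179^223=90  179^224=24  179^225=83
  179^226=303  179^227=234  179^228=139  179^229=369  179^230=175
  179^231=302  179^232=55  179^233=270  179^234=72  179^235=249
  179^236=143  179^237=319
Found 319 at exponent 237.

237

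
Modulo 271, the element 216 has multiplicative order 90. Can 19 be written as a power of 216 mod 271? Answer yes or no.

yes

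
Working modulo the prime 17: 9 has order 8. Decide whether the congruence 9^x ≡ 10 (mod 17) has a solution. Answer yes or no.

no

10 ∈ ⟨9⟩ iff 10^8 ≡ 1 (mod 17), since |⟨9⟩| = 8.
10^8 mod 17 = 16.
Since 16 ≠ 1, 10 does not lie in the subgroup.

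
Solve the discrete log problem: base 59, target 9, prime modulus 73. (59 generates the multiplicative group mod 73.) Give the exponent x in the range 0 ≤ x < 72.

Baby-step giant-step with m = ceil(sqrt(72)) = 9.
Baby table (59^j mod 73 for j=0..8):
  0:1  1:59  2:50  3:30  4:18  5:40  6:24  7:29
  8:32
Giant step factor: 59^(-9) ≡ 51 (mod 73).
Scan 9·51^i mod 73 for i = 0, 1, …:
  i=0: 9   i=1: 21   i=2: 49   i=3: 17
  i=4: 64   i=5: 52   i=6: 24
Match at i=6, j=6: x = 6·9 + 6 = 60.

60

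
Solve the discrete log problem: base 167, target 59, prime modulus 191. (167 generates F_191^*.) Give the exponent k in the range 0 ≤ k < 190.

118

Baby-step giant-step with m = ceil(sqrt(190)) = 14.
Baby table (167^j mod 191 for j=0..13):
  0:1  1:167  2:3  3:119  4:9  5:166  6:27  7:116
  8:81  9:157  10:52  11:89  12:156  13:76
Giant step factor: 167^(-14) ≡ 20 (mod 191).
Scan 59·20^i mod 191 for i = 0, 1, …:
  i=0: 59   i=1: 34   i=2: 107   i=3: 39
  i=4: 16   i=5: 129   i=6: 97   i=7: 30
  i=8: 27
Match at i=8, j=6: k = 8·14 + 6 = 118.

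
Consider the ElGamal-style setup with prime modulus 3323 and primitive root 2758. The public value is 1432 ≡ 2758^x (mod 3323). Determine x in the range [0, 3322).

168

Baby-step giant-step with m = ceil(sqrt(3322)) = 58.
Baby table (2758^j mod 3323 for j=0..57):
  0:1  1:2758  2:217  3:346  4:567  5:1976  6:88  7:125
  8:2481  9:541  10:51  11:1092  12:1098  13:1031  14:2333  15:1086
  16:1165  17:3052  18:257  19:1007  20:2601  21:2524  22:2830  23:2736
  24:2678  25:2218  26:2924  27:2794  28:3138  29:1512  30:3054  31:2450
  32:1441  33:3293  34:335  35:136  36:2912  37:2928  38:534  39:683
  40:2896  41:1999  42:385  43:1793  44:470  45:290  46:2300  47:3116
  48:650  49:1603  50:1484  51:2259  52:3020  53:1722  54:709  55:1498
  56:995  57:2735
Giant step factor: 2758^(-58) ≡ 2783 (mod 3323).
Scan 1432·2783^i mod 3323 for i = 0, 1, …:
  i=0: 1432   i=1: 979   i=2: 3020
Match at i=2, j=52: x = 2·58 + 52 = 168.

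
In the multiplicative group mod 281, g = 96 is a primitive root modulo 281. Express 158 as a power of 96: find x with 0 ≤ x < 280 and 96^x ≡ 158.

4

Baby-step giant-step with m = ceil(sqrt(280)) = 17.
Baby table (96^j mod 281 for j=0..16):
  0:1  1:96  2:224  3:148  4:158  5:275  6:267  7:61
  8:236  9:176  10:36  11:84  12:196  13:270  14:68  15:65
  16:58
Giant step factor: 96^(-17) ≡ 27 (mod 281).
Scan 158·27^i mod 281 for i = 0, 1, …:
  i=0: 158
Match at i=0, j=4: x = 0·17 + 4 = 4.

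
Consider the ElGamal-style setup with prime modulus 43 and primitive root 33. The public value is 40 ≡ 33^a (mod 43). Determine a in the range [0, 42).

40

Baby-step giant-step with m = ceil(sqrt(42)) = 7.
Baby table (33^j mod 43 for j=0..6):
  0:1  1:33  2:14  3:32  4:24  5:18  6:35
Giant step factor: 33^(-7) ≡ 7 (mod 43).
Scan 40·7^i mod 43 for i = 0, 1, …:
  i=0: 40   i=1: 22   i=2: 25   i=3: 3
  i=4: 21   i=5: 18
Match at i=5, j=5: a = 5·7 + 5 = 40.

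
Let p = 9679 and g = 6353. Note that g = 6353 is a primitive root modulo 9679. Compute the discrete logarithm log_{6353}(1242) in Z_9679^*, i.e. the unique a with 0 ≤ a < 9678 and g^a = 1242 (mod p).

6023

Baby-step giant-step with m = ceil(sqrt(9678)) = 99.
Baby table (6353^j mod 9679 for j=0..98):
  0:1  1:6353  2:8858  3:1168  4:6190  5:8972  6:9164  7:9386
  8:6618  9:8257  10:6220  11:5982  12:3892  13:5710  14:8417  15:6405
  16:449  17:6871  18:8852  19:1766  20:1437  21:1964  22:1061  23:3949
  24:29  25:336  26:5228  27:4835  28:5288  29:8534  30:4423  31:1182
  32:8021  33:7157  34:6158  35:8935  36:6399  37:1047  38:2118  39:1844
  40:3342  41:5679  42:5054  43:2819  44:2957  45:8561  46:1732  47:8052
  48:841  49:65  50:6427  51:4709  52:8167  53:5511  54:2440  55:5241
  56:313  57:4294  58:4360  59:7461  60:1670  61:1326  62:3348  63:5081
  64:128  65:148  66:1381  67:4319  68:8321  69:6294  70:1833  71:1212
  72:5031  73:1885  74:2482  75:1055  76:4547  77:4955  78:3007  79:6804
  80:9077  81:8378  82:613  83:3431  84:35  85:9417  86:302  87:2164
  88:3712  89:4292  90:1333  91:9103  92:9013  93:8304  94:4762  95:6111
  96:714  97:6270  98:4225
Giant step factor: 6353^(-99) ≡ 1696 (mod 9679).
Scan 1242·1696^i mod 9679 for i = 0, 1, …:
  i=0: 1242   i=1: 6089   i=2: 9130   i=3: 7759
  i=4: 5503   i=5: 2532   i=6: 6475   i=7: 5614
  i=8: 6887   i=9: 7478     …   i=59: 2690
  i=60: 3431
Match at i=60, j=83: a = 60·99 + 83 = 6023.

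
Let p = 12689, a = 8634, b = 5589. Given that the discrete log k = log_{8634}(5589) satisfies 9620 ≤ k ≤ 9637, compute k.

Compute 8634^9620 mod 12689 = 5793, then multiply by 8634 repeatedly:
  8634^9620=5793  8634^9621=9413  8634^9622=11486  8634^9623=5589
Found 5589 at exponent 9623.

9623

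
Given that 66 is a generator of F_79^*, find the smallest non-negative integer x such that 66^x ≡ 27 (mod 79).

Baby-step giant-step with m = ceil(sqrt(78)) = 9.
Baby table (66^j mod 79 for j=0..8):
  0:1  1:66  2:11  3:15  4:42  5:7  6:67  7:77
  8:26
Giant step factor: 66^(-9) ≡ 61 (mod 79).
Scan 27·61^i mod 79 for i = 0, 1, …:
  i=0: 27   i=1: 67
Match at i=1, j=6: x = 1·9 + 6 = 15.

15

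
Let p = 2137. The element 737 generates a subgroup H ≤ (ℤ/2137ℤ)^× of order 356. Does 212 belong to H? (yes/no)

no

212 ∈ ⟨737⟩ iff 212^356 ≡ 1 (mod 2137), since |⟨737⟩| = 356.
212^356 mod 2137 = 1935.
Since 1935 ≠ 1, 212 does not lie in the subgroup.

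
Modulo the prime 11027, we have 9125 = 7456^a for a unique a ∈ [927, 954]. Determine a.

943

Compute 7456^927 mod 11027 = 1100, then multiply by 7456 repeatedly:
  7456^927=1100  7456^928=8539  7456^929=7913  7456^930=4878  7456^931=3322
  7456^932=2190  7456^933=8680  7456^934=617  7456^935=2093  7456^936=2203
  7456^937=6365  7456^938=8259  7456^939=4336  7456^940=9079  7456^941=9298
  7456^942=10166  7456^943=9125
Found 9125 at exponent 943.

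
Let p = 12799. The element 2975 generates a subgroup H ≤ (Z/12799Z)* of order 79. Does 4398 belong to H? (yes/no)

yes

4398 ∈ ⟨2975⟩ iff 4398^79 ≡ 1 (mod 12799), since |⟨2975⟩| = 79.
4398^79 mod 12799 = 1.
Since 1 = 1, 4398 lies in the subgroup.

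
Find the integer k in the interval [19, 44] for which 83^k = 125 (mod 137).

33

Compute 83^19 mod 137 = 21, then multiply by 83 repeatedly:
  83^19=21  83^20=99  83^21=134  83^22=25  83^23=20
  83^24=16  83^25=95  83^26=76  83^27=6  83^28=87
  83^29=97  83^30=105  83^31=84  83^32=122  83^33=125
Found 125 at exponent 33.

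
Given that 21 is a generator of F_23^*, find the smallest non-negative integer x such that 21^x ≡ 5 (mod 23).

Successive powers of 21 modulo 23:
  21^0=1  21^1=21  21^2=4  21^3=15  21^4=16  21^5=14
  21^6=18  21^7=10  21^8=3  21^9=17  21^10=12  21^11=22
  21^12=2  21^13=19  21^14=8  21^15=7  21^16=9  21^17=5
So 21^17 ≡ 5 (mod 23), giving x = 17.

17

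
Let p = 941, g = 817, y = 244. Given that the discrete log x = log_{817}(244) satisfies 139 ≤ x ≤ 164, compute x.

Compute 817^139 mod 941 = 244, then multiply by 817 repeatedly:
  817^139=244
Found 244 at exponent 139.

139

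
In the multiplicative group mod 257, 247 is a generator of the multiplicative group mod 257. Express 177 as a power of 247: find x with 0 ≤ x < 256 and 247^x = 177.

Baby-step giant-step with m = ceil(sqrt(256)) = 16.
Baby table (247^j mod 257 for j=0..15):
  0:1  1:247  2:100  3:28  4:234  5:230  6:13  7:127
  8:15  9:107  10:215  11:163  12:169  13:109  14:195  15:106
Giant step factor: 247^(-16) ≡ 8 (mod 257).
Scan 177·8^i mod 257 for i = 0, 1, …:
  i=0: 177   i=1: 131   i=2: 20   i=3: 160
  i=4: 252   i=5: 217   i=6: 194   i=7: 10
  i=8: 80   i=9: 126     …   i=14: 63
  i=15: 247
Match at i=15, j=1: x = 15·16 + 1 = 241.

241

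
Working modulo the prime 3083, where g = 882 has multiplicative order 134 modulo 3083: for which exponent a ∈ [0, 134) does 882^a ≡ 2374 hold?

Baby-step giant-step with m = ceil(sqrt(134)) = 12.
Baby table (882^j mod 3083 for j=0..11):
  0:1  1:882  2:1008  3:1152  4:1757  5:2008  6:1414  7:1616
  8:966  9:1104  10:2583  11:2952
Giant step factor: 882^(-12) ≡ 2274 (mod 3083).
Scan 2374·2274^i mod 3083 for i = 0, 1, …:
  i=0: 2374   i=1: 143   i=2: 1467   i=3: 152
  i=4: 352   i=5: 1951   i=6: 137   i=7: 155
  i=8: 1008
Match at i=8, j=2: a = 8·12 + 2 = 98.

98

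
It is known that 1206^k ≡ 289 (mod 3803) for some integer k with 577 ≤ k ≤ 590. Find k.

Compute 1206^577 mod 3803 = 1347, then multiply by 1206 repeatedly:
  1206^577=1347  1206^578=601  1206^579=2236  1206^580=289
Found 289 at exponent 580.

580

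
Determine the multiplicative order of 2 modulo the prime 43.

14

The order of 2 must divide p − 1 = 42 = 2 · 3 · 7.
Divisors: 1, 2, 3, 6, 7, 14, 21, 42.
Check each in increasing order: 2^1 ≡ 2;  2^2 ≡ 4;  2^3 ≡ 8;  2^6 ≡ 21;  2^7 ≡ 42;  2^14 ≡ 1.
Smallest exponent giving 1 is 14.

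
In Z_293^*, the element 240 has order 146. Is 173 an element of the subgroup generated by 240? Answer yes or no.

no

173 ∈ ⟨240⟩ iff 173^146 ≡ 1 (mod 293), since |⟨240⟩| = 146.
173^146 mod 293 = 292.
Since 292 ≠ 1, 173 does not lie in the subgroup.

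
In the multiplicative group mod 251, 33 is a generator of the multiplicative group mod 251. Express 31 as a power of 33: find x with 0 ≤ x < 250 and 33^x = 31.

68

Baby-step giant-step with m = ceil(sqrt(250)) = 16.
Baby table (33^j mod 251 for j=0..15):
  0:1  1:33  2:85  3:44  4:197  5:226  6:179  7:134
  8:155  9:95  10:123  11:43  12:164  13:141  14:135  15:188
Giant step factor: 33^(-16) ≡ 152 (mod 251).
Scan 31·152^i mod 251 for i = 0, 1, …:
  i=0: 31   i=1: 194   i=2: 121   i=3: 69
  i=4: 197
Match at i=4, j=4: x = 4·16 + 4 = 68.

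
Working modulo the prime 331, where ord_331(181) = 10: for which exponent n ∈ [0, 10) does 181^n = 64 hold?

4

Successive powers of 181 modulo 331:
  181^0=1  181^1=181  181^2=323  181^3=207  181^4=64
So 181^4 ≡ 64 (mod 331), giving n = 4.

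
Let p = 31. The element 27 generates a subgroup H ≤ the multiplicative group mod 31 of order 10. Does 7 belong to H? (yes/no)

no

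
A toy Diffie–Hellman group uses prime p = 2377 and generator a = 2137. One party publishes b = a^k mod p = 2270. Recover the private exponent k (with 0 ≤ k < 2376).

2256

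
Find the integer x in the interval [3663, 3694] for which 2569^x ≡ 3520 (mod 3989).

3667

Compute 2569^3663 mod 3989 = 2146, then multiply by 2569 repeatedly:
  2569^3663=2146  2569^3664=276  2569^3665=2991  2569^3666=1065  2569^3667=3520
Found 3520 at exponent 3667.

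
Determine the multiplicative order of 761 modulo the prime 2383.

1191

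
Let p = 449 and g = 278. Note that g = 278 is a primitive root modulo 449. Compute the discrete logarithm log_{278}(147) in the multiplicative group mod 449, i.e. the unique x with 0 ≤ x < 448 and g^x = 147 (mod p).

227

Baby-step giant-step with m = ceil(sqrt(448)) = 22.
Baby table (278^j mod 449 for j=0..21):
  0:1  1:278  2:56  3:302  4:442  5:299  6:57  7:131
  8:49  9:152  10:50  11:430  12:106  13:283  14:99  15:133
  16:156  17:264  18:205  19:416  20:255  21:397
Giant step factor: 278^(-22) ≡ 250 (mod 449).
Scan 147·250^i mod 449 for i = 0, 1, …:
  i=0: 147   i=1: 381   i=2: 62   i=3: 234
  i=4: 130   i=5: 172   i=6: 345   i=7: 42
  i=8: 173   i=9: 146   i=10: 131
Match at i=10, j=7: x = 10·22 + 7 = 227.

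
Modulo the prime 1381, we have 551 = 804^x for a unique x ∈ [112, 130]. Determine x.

124

Compute 804^112 mod 1381 = 696, then multiply by 804 repeatedly:
  804^112=696  804^113=279  804^114=594  804^115=1131  804^116=626
  804^117=620  804^118=1320  804^119=672  804^120=317  804^121=764
  804^122=1092  804^123=1033  804^124=551
Found 551 at exponent 124.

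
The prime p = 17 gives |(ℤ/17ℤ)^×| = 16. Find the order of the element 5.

16

The order of 5 must divide p − 1 = 16 = 2^4.
Divisors: 1, 2, 4, 8, 16.
Check each in increasing order: 5^1 ≡ 5;  5^2 ≡ 8;  5^4 ≡ 13;  5^8 ≡ 16;  5^16 ≡ 1.
Smallest exponent giving 1 is 16.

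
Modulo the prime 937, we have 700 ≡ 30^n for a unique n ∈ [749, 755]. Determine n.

Compute 30^749 mod 937 = 45, then multiply by 30 repeatedly:
  30^749=45  30^750=413  30^751=209  30^752=648  30^753=700
Found 700 at exponent 753.

753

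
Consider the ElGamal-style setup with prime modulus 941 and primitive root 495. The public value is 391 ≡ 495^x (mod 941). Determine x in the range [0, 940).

258

Baby-step giant-step with m = ceil(sqrt(940)) = 31.
Baby table (495^j mod 941 for j=0..30):
  0:1  1:495  2:365  3:3  4:544  5:154  6:9  7:691
  8:462  9:27  10:191  11:445  12:81  13:573  14:394  15:243
  16:778  17:241  18:729  19:452  20:723  21:305  22:415  23:287
  24:915  25:304  26:861  27:863  28:912  29:701  30:707
Giant step factor: 495^(-31) ≡ 411 (mod 941).
Scan 391·411^i mod 941 for i = 0, 1, …:
  i=0: 391   i=1: 731   i=2: 262   i=3: 408
  i=4: 190   i=5: 928   i=6: 303   i=7: 321
  i=8: 191
Match at i=8, j=10: x = 8·31 + 10 = 258.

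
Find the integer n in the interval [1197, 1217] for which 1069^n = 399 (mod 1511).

1206

Compute 1069^1197 mod 1511 = 275, then multiply by 1069 repeatedly:
  1069^1197=275  1069^1198=841  1069^1199=1495  1069^1200=1028  1069^1201=435
  1069^1202=1138  1069^1203=167  1069^1204=225  1069^1205=276  1069^1206=399
Found 399 at exponent 1206.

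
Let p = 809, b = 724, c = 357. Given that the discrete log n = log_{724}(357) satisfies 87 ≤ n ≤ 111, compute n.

88

Compute 724^87 mod 809 = 643, then multiply by 724 repeatedly:
  724^87=643  724^88=357
Found 357 at exponent 88.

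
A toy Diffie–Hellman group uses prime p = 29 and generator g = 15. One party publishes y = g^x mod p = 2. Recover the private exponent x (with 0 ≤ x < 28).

Successive powers of 15 modulo 29:
  15^0=1  15^1=15  15^2=22  15^3=11  15^4=20  15^5=10
  15^6=5  15^7=17  15^8=23  15^9=26  15^10=13  15^11=21
  15^12=25  15^13=27  15^14=28  15^15=14  15^16=7  15^17=18
  15^18=9  15^19=19  15^20=24  15^21=12  15^22=6  15^23=3
  15^24=16  15^25=8  15^26=4  15^27=2
So 15^27 ≡ 2 (mod 29), giving x = 27.

27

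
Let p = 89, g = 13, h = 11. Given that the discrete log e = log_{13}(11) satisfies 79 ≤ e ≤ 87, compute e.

Compute 13^79 mod 89 = 23, then multiply by 13 repeatedly:
  13^79=23  13^80=32  13^81=60  13^82=68  13^83=83
  13^84=11
Found 11 at exponent 84.

84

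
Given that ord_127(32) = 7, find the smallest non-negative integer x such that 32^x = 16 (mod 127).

Successive powers of 32 modulo 127:
  32^0=1  32^1=32  32^2=8  32^3=2  32^4=64  32^5=16
So 32^5 ≡ 16 (mod 127), giving x = 5.

5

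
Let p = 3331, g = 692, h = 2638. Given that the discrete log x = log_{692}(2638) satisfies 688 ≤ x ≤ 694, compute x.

692

Compute 692^688 mod 3331 = 1716, then multiply by 692 repeatedly:
  692^688=1716  692^689=1636  692^690=2903  692^691=283  692^692=2638
Found 2638 at exponent 692.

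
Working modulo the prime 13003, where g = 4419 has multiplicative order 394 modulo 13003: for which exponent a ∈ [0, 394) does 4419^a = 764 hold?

Baby-step giant-step with m = ceil(sqrt(394)) = 20.
Baby table (4419^j mod 13003 for j=0..19):
  0:1  1:4419  2:10058  3:2048  4:24  5:2032  6:7338  7:10143
  8:576  9:9759  10:7073  11:9378  12:821  13:162  14:713  15:4021
  16:6701  17:3888  18:4109  19:5483
Giant step factor: 4419^(-20) ≡ 8226 (mod 13003).
Scan 764·8226^i mod 13003 for i = 0, 1, …:
  i=0: 764   i=1: 4215   i=2: 6592   i=3: 3282
  i=4: 3504   i=5: 9256   i=6: 7291   i=7: 5930
  i=8: 5927   i=9: 7255     …   i=16: 11482
  i=17: 10143
Match at i=17, j=7: a = 17·20 + 7 = 347.

347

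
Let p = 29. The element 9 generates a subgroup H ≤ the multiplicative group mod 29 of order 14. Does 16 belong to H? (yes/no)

16 ∈ ⟨9⟩ iff 16^14 ≡ 1 (mod 29), since |⟨9⟩| = 14.
16^14 mod 29 = 1.
Since 1 = 1, 16 lies in the subgroup.

yes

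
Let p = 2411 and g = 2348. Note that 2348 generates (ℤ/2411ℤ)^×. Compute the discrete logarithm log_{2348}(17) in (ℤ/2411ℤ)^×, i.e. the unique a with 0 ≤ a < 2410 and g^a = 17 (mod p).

1983

Baby-step giant-step with m = ceil(sqrt(2410)) = 50.
Baby table (2348^j mod 2411 for j=0..49):
  0:1  1:2348  2:1558  3:697  4:1898  5:976  6:1198  7:1678
  8:370  9:800  10:231  11:2324  12:659  13:1881  14:2047  15:1233
  16:1884  17:1858  18:1085  19:1564  20:319  21:1602  22:336  23:531
  24:301  25:325  26:1224  27:40  28:2302  29:2045  30:1359  31:1179
  32:464  33:2111  34:2023  35:334  36:657  37:2007  38:1342  39:2250
  40:499  41:2317  42:1100  43:619  44:1990  45:2  46:2285  47:705
  48:1394  49:1385
Giant step factor: 2348^(-50) ≡ 1933 (mod 2411).
Scan 17·1933^i mod 2411 for i = 0, 1, …:
  i=0: 17   i=1: 1518   i=2: 107   i=3: 1896
  i=4: 248   i=5: 2006   i=6: 710   i=7: 571
  i=8: 1916   i=9: 332     …   i=38: 273
  i=39: 2111
Match at i=39, j=33: a = 39·50 + 33 = 1983.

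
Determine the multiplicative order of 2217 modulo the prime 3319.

42

The order of 2217 must divide p − 1 = 3318 = 2 · 3 · 7 · 79.
Divisors: 1, 2, 3, 6, 7, 14, 21, 42, 79, 158, 237, 474, 553, 1106, 1659, 3318.
Check each in increasing order: 2217^1 ≡ 2217;  2217^2 ≡ 2969;  2217^3 ≡ 696;  2217^6 ≡ 3161;  2217^7 ≡ 1528;  2217^14 ≡ 1527;  2217^21 ≡ 3318;  2217^42 ≡ 1.
Smallest exponent giving 1 is 42.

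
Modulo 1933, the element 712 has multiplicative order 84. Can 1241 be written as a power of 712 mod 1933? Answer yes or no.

no

1241 ∈ ⟨712⟩ iff 1241^84 ≡ 1 (mod 1933), since |⟨712⟩| = 84.
1241^84 mod 1933 = 1290.
Since 1290 ≠ 1, 1241 does not lie in the subgroup.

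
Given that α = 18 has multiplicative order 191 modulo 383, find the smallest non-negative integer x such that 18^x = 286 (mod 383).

Baby-step giant-step with m = ceil(sqrt(191)) = 14.
Baby table (18^j mod 383 for j=0..13):
  0:1  1:18  2:324  3:87  4:34  5:229  6:292  7:277
  8:7  9:126  10:353  11:226  12:238  13:71
Giant step factor: 18^(-14) ≡ 288 (mod 383).
Scan 286·288^i mod 383 for i = 0, 1, …:
  i=0: 286   i=1: 23   i=2: 113   i=3: 372
  i=4: 279   i=5: 305   i=6: 133   i=7: 4
  i=8: 3   i=9: 98   i=10: 265   i=11: 103
  i=12: 173   i=13: 34
Match at i=13, j=4: x = 13·14 + 4 = 186.

186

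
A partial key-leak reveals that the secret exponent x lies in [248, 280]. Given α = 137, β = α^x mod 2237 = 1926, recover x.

254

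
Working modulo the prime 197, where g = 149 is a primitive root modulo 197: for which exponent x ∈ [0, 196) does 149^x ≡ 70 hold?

32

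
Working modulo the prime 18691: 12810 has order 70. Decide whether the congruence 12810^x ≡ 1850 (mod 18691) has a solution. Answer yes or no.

yes

1850 ∈ ⟨12810⟩ iff 1850^70 ≡ 1 (mod 18691), since |⟨12810⟩| = 70.
1850^70 mod 18691 = 1.
Since 1 = 1, 1850 lies in the subgroup.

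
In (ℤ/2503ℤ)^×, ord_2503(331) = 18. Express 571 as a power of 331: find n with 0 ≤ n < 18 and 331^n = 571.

11

Successive powers of 331 modulo 2503:
  331^0=1  331^1=331  331^2=1932  331^3=1227  331^4=651  331^5=223
  331^6=1226  331^7=320  331^8=794  331^9=2502  331^10=2172  331^11=571
So 331^11 ≡ 571 (mod 2503), giving n = 11.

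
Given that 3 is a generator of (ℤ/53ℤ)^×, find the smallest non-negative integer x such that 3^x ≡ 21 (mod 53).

Baby-step giant-step with m = ceil(sqrt(52)) = 8.
Baby table (3^j mod 53 for j=0..7):
  0:1  1:3  2:9  3:27  4:28  5:31  6:40  7:14
Giant step factor: 3^(-8) ≡ 24 (mod 53).
Scan 21·24^i mod 53 for i = 0, 1, …:
  i=0: 21   i=1: 27
Match at i=1, j=3: x = 1·8 + 3 = 11.

11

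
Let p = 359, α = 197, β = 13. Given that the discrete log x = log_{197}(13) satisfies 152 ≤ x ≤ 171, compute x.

Compute 197^152 mod 359 = 10, then multiply by 197 repeatedly:
  197^152=10  197^153=175  197^154=11  197^155=13
Found 13 at exponent 155.

155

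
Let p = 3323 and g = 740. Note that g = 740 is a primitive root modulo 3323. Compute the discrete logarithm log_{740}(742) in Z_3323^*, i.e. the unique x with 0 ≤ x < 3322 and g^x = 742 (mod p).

1679

Baby-step giant-step with m = ceil(sqrt(3322)) = 58.
Baby table (740^j mod 3323 for j=0..57):
  0:1  1:740  2:2628  3:765  4:1190  5:5  6:377  7:3171
  8:502  9:2627  10:25  11:1885  12:2563  13:2510  14:3166  15:125
  16:2779  17:2846  18:2581  19:2538  20:625  21:603  22:938  23:2936
  24:2721  25:3125  26:3015  27:1367  28:1388  29:313  30:2333  31:1783
  32:189  33:294  34:1565  35:1696  36:2269  37:945  38:1470  39:1179
  40:1834  41:1376  42:1402  43:704  44:2572  45:2524  46:234  47:364
  48:197  49:2891  50:2651  51:1170  52:1820  53:985  54:1163  55:3286
  56:2527  57:2454
Giant step factor: 740^(-58) ≡ 363 (mod 3323).
Scan 742·363^i mod 3323 for i = 0, 1, …:
  i=0: 742   i=1: 183   i=2: 3292   i=3: 2039
  i=4: 2451   i=5: 2472   i=6: 126   i=7: 2539
  i=8: 1186   i=9: 1851     …   i=27: 540
  i=28: 3286
Match at i=28, j=55: x = 28·58 + 55 = 1679.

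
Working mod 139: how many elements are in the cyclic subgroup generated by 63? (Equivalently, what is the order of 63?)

23

The order of 63 must divide p − 1 = 138 = 2 · 3 · 23.
Divisors: 1, 2, 3, 6, 23, 46, 69, 138.
Check each in increasing order: 63^1 ≡ 63;  63^2 ≡ 77;  63^3 ≡ 125;  63^6 ≡ 57;  63^23 ≡ 1.
Smallest exponent giving 1 is 23.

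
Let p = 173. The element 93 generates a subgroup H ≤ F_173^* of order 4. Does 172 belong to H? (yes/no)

yes

⟨93⟩ has order 4; its elements mod 173 are {1, 80, 93, 172}.
172 is in this set.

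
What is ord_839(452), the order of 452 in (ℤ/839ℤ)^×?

The order of 452 must divide p − 1 = 838 = 2 · 419.
Divisors: 1, 2, 419, 838.
Check each in increasing order: 452^1 ≡ 452;  452^2 ≡ 427;  452^419 ≡ 838;  452^838 ≡ 1.
Smallest exponent giving 1 is 838.

838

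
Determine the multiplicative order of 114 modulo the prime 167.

83

The order of 114 must divide p − 1 = 166 = 2 · 83.
Divisors: 1, 2, 83, 166.
Check each in increasing order: 114^1 ≡ 114;  114^2 ≡ 137;  114^83 ≡ 1.
Smallest exponent giving 1 is 83.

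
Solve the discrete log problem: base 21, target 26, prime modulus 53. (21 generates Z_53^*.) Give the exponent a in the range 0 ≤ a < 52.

31

Baby-step giant-step with m = ceil(sqrt(52)) = 8.
Baby table (21^j mod 53 for j=0..7):
  0:1  1:21  2:17  3:39  4:24  5:27  6:37  7:35
Giant step factor: 21^(-8) ≡ 15 (mod 53).
Scan 26·15^i mod 53 for i = 0, 1, …:
  i=0: 26   i=1: 19   i=2: 20   i=3: 35
Match at i=3, j=7: a = 3·8 + 7 = 31.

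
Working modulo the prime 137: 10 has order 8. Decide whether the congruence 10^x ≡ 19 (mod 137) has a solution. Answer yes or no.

no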